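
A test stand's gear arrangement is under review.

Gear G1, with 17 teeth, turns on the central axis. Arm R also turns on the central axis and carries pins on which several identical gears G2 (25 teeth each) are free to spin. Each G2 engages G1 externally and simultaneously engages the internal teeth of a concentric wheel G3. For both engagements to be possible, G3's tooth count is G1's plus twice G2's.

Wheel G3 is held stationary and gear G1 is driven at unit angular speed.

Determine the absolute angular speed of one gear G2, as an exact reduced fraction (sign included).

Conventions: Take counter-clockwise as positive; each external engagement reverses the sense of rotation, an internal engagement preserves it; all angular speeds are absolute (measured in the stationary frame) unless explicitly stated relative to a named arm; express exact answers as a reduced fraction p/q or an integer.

recognized (axles ride arm R): planetary set, 17/25/67 teeth
ring teeth: 17 + 2·25 = 67
17(ω_sun−ω_arm) = −67(ω_ring−ω_arm),  ω_ring = 0, ω_sun = 1
17(1−ω_arm) = −67(0−ω_arm)  ⇒  84·ω_arm = 17  ⇒  ω_arm = 17/84
sun–planet mesh: 17·(1−17/84) = −25·(ω_p−ω_arm)  ⇒  ω_p−ω_arm = -1139/2100
ω_p = 17/84 − 1139/2100 = -17/50
exact speed ratio = -17/50

-17/50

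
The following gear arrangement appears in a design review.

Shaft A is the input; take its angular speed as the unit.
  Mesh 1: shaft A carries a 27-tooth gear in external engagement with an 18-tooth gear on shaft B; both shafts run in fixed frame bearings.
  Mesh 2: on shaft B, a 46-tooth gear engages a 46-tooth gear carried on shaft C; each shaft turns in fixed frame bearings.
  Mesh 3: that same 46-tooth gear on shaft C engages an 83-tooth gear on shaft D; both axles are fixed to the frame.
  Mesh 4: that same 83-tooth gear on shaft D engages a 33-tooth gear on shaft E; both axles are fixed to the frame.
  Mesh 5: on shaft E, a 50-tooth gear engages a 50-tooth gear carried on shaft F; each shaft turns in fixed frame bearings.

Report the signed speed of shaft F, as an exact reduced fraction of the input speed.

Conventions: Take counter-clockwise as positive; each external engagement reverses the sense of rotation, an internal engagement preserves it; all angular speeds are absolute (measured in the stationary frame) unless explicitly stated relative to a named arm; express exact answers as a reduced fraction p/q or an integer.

5-mesh fixed-axis compound train (all bearings frame-fixed)
mesh 1 [27T→18T]: |ω|/ω_in = 1×27/18 = 3/2, sense flips to −
mesh 2 [46T→46T]: |ω|/ω_in = (3/2)×46/46 = 3/2, sense flips to +
mesh 3 [46T→83T]: |ω|/ω_in = (3/2)×46/83 = 69/83, sense flips to −
mesh 4 [83T→33T]: |ω|/ω_in = (69/83)×83/33 = 23/11, sense flips to +
mesh 5 [50T→50T]: |ω|/ω_in = (23/11)×50/50 = 23/11, sense flips to −
signed output speed (× input speed) = -23/11

-23/11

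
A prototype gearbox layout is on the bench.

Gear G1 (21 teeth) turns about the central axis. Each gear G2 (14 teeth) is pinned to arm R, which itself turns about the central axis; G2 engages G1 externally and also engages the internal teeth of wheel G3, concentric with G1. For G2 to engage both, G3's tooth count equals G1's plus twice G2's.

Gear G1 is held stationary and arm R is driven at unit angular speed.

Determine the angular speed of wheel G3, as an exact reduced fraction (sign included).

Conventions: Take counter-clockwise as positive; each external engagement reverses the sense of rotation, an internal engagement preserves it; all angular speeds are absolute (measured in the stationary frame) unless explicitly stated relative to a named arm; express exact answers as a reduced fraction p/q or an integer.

10/7

topology: planetary set — G1 21T / G2 14T / G3 49T, arm = carrier (Willis)
ring teeth: 21 + 2·14 = 49
21(ω_sun−ω_arm) = −49(ω_ring−ω_arm),  ω_sun = 0, ω_arm = 1
ω_ring = 1 − (21/49)(0−1) = 10/7
exact speed ratio = 10/7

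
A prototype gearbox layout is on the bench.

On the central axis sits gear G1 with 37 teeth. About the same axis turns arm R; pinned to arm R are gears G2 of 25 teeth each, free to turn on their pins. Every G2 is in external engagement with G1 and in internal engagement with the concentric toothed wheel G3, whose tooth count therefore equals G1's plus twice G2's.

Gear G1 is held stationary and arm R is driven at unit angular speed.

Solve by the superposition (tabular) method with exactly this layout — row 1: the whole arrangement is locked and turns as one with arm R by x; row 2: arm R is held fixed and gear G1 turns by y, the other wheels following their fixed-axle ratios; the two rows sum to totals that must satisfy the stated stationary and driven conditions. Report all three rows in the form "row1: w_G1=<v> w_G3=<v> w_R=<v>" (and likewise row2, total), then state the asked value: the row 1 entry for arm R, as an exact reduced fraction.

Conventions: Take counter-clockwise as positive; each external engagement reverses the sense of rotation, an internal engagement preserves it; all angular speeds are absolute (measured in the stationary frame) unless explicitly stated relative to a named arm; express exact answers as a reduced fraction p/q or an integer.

class = planetary set [G3 = 37+2·25 = 87; Willis about the carrier]
row 1: whole set turns with the arm by x
superposition row 2 [arm held]: sun y, ring −(37/87)·y, arm 0
boundary: total ω_sun = x + y = 0 and total ω_arm = x = 1  ⇒  y = -1, x = 1
row 2 ring = −(37/87)·(-1) = 37/87
totals (row 1 + row 2): sun 1 + (-1) = 0, ring 1 + 37/87 = 124/87, arm 1 + 0 = 1
asked cell (row1, arm) = 1

row1: w_G1=1 w_G3=1 w_R=1
row2: w_G1=-1 w_G3=37/87 w_R=0
total: w_G1=0 w_G3=124/87 w_R=1
asked value: 1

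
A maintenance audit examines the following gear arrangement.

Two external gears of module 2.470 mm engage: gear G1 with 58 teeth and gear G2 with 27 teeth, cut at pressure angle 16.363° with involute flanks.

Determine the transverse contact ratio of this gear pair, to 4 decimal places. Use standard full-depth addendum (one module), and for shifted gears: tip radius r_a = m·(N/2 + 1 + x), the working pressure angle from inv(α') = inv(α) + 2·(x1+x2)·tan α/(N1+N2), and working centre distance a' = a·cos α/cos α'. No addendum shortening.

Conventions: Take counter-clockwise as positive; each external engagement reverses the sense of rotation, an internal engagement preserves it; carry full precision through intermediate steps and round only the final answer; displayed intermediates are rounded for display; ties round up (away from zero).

1.9099

recognized (one external pair, fixed centres): single-mesh tooth geometry, m = 2.470, N1 = 58, N2 = 27
base radii: r_b1 = 68.728706, r_b2 = 31.994398
tip radii: r_a1 = 74.100000, r_a2 = 35.815000
no profile shift: α' = α, a' = a
action lengths: √(r_a1²−r_b1²) = 27.697924, √(r_a2²−r_b2²) = 16.095737
base pitch p_b = π·m·cos α = 7.445434
CR = (27.697924 + 16.095737 − 104.975000·sin 16.36300°)/7.445434 = 1.909882
contact ratio ≈ 1.9099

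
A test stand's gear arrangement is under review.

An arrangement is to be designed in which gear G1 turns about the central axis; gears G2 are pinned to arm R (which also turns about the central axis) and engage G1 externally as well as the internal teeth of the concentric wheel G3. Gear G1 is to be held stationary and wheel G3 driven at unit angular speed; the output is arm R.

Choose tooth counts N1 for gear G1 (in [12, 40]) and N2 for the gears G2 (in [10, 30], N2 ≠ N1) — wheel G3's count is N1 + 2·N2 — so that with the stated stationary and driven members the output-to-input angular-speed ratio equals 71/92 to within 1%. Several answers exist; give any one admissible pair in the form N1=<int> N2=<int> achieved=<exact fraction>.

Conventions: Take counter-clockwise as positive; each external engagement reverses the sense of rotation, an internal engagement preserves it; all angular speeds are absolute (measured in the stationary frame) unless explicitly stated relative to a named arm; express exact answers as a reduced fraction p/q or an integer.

N1=21 N2=25 achieved=71/92

class = planetary set [ratio 71/92 wanted; Willis about the carrier]
Willis with ω_sun = 0: ω_arm/ω_ring = N3/(N1+N3); set equal to 71/92  ⇒  N3/N1 = (71/92)/(1 − 71/92) = 71/21
N3 = N1 + 2·N2  ⇒  N2/N1 = (N3/N1 − 1)/2 = (71/21 − 1)/2 = 25/21
smallest multiple with N1 ≥ 12 and N2 ≥ 10: k = 1  ⇒  N1 = 1·21 = 21, N2 = 1·25 = 25 (N1 ≤ 40, N2 ≤ 30, N2 ≠ N1 ✓), N3 = 21 + 2·25 = 71
check: N3/(N1+N3) with N1 = 21, N3 = 71 gives 71/92; |achieved − target| = 0 ≤ 71/9200 ✓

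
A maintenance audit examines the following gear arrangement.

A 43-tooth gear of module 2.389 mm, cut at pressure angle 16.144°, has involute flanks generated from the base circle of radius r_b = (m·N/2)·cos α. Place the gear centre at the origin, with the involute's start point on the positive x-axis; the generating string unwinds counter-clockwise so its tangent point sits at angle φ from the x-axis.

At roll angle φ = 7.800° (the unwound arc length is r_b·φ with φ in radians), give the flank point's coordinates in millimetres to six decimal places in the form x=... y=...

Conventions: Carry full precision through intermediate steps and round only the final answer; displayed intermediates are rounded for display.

x=49.793100 y=0.041416

recognized (one wheel, involute flank): single-mesh tooth geometry, m = 2.389, N = 43
pitch radius r_p = m·N/2 = 2.389·43/2 = 51.363500
base radius r_b = r_p·cos α = 51.363500·cos 16.144° = 49.338027
roll angle φ = 7.800° = 0.13613568 rad
x = r_b·(cos φ + φ·sin φ) = 49.793100
y = r_b·(sin φ − φ·cos φ) = 0.041416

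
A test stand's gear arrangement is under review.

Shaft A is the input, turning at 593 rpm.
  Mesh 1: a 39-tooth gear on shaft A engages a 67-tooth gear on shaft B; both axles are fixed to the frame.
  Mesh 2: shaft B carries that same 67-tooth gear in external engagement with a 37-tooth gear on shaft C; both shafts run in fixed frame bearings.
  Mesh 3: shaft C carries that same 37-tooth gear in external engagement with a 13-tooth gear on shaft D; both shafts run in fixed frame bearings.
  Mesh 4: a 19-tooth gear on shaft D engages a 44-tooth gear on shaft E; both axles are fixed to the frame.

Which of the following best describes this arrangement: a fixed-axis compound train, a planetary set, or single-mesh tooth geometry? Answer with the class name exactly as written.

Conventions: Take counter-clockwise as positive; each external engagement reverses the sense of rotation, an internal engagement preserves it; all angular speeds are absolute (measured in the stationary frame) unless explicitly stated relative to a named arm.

class = fixed-axis compound train [4 meshes; 4 ratios multiply, 4 sense flips]
classification: fixed-axis compound train

fixed-axis compound train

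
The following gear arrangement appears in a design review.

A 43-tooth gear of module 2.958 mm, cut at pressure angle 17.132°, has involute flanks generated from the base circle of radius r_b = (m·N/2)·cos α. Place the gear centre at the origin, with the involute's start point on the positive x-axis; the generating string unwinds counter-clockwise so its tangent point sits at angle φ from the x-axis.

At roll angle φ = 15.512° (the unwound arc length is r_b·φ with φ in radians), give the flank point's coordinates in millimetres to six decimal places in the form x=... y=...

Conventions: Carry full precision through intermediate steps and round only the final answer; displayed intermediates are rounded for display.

recognized (one wheel, involute flank): single-mesh tooth geometry, m = 2.958, N = 43
pitch radius r_p = m·N/2 = 2.958·43/2 = 63.597000
base radius r_b = r_p·cos α = 63.597000·cos 17.132° = 60.775115
roll angle φ = 15.512° = 0.27073547 rad
x = r_b·(cos φ + φ·sin φ) = 62.961804
y = r_b·(sin φ − φ·cos φ) = 0.399074

x=62.961804 y=0.399074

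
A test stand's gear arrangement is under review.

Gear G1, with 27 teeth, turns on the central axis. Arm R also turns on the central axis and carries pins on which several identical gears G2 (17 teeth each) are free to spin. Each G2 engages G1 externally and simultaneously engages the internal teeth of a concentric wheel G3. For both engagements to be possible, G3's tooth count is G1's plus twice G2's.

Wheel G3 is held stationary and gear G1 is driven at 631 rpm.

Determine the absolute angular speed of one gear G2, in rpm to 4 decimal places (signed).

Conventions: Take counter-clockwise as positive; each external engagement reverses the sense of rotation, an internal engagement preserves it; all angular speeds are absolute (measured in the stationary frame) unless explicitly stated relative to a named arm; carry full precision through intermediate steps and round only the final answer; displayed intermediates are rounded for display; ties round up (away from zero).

planetary set (27T centre, 17T on arm, 61T internal) — Willis relation
normalise by the input: solve with ω_sun = 1, then scale by 631 rpm
ring teeth: 27 + 2·17 = 61
27(ω_sun−ω_arm) = −61(ω_ring−ω_arm),  ω_ring = 0, ω_sun = 1
27(1−ω_arm) = −61(0−ω_arm)  ⇒  88·ω_arm = 27  ⇒  ω_arm = 27/88
sun–planet mesh: 27·(1−27/88) = −17·(ω_p−ω_arm)  ⇒  ω_p−ω_arm = -1647/1496
ω_p = 27/88 − 1647/1496 = -27/34
scale: ω_p = -27/34 × 631 rpm = -501.0882 rpm

-501.0882 rpm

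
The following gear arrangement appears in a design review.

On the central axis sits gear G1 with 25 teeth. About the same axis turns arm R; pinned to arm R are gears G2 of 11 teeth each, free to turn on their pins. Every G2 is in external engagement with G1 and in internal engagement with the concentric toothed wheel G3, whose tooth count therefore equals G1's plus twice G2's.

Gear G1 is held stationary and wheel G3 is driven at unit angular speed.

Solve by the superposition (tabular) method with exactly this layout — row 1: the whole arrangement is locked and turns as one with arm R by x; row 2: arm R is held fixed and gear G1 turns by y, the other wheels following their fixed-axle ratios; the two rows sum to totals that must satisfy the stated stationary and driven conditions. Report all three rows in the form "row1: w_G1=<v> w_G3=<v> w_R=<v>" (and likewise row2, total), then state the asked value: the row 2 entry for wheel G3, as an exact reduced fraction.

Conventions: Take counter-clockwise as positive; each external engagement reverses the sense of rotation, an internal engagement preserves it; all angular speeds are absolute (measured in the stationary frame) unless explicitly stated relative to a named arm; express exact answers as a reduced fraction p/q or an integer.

topology: planetary set — G1 25T / G2 11T / G3 47T, arm = carrier (Willis)
row 1: whole set turns with the arm by x
row 2: sun turns y, ring = −(25/47)·y, arm 0
boundary: total ω_sun = x + y = 0 and total ω_ring = x − (25/47)·y = 1  ⇒  y = -47/72, x = 47/72
row 2 ring = −(25/47)·(-47/72) = 25/72
totals (row 1 + row 2): sun 47/72 + (-47/72) = 0, ring 47/72 + 25/72 = 1, arm 47/72 + 0 = 47/72
asked cell (row2, ring) = 25/72

row1: w_G1=47/72 w_G3=47/72 w_R=47/72
row2: w_G1=-47/72 w_G3=25/72 w_R=0
total: w_G1=0 w_G3=1 w_R=47/72
asked value: 25/72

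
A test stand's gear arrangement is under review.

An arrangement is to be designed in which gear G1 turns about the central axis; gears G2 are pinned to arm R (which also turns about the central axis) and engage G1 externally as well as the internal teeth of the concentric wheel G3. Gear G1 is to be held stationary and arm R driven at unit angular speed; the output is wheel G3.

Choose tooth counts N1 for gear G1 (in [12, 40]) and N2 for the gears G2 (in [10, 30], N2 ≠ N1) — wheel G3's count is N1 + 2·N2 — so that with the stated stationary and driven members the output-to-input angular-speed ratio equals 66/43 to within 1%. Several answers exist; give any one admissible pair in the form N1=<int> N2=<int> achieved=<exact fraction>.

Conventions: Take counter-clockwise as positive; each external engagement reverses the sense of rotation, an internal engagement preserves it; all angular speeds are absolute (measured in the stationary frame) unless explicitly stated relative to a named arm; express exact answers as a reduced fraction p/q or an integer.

N1=23 N2=10 achieved=66/43

planetary set to be sized for 66/43 (Willis relation)
Willis with ω_sun = 0: ω_ring/ω_arm = (N1+N3)/N3; set equal to 66/43  ⇒  N3/N1 = 1/(66/43 − 1) = 43/23
N3 = N1 + 2·N2  ⇒  N2/N1 = (N3/N1 − 1)/2 = (43/23 − 1)/2 = 10/23
smallest multiple with N1 ≥ 12 and N2 ≥ 10: k = 1  ⇒  N1 = 1·23 = 23, N2 = 1·10 = 10 (N1 ≤ 40, N2 ≤ 30, N2 ≠ N1 ✓), N3 = 23 + 2·10 = 43
check: (N1+N3)/N3 with N1 = 23, N3 = 43 gives 66/43; |achieved − target| = 0 ≤ 33/2150 ✓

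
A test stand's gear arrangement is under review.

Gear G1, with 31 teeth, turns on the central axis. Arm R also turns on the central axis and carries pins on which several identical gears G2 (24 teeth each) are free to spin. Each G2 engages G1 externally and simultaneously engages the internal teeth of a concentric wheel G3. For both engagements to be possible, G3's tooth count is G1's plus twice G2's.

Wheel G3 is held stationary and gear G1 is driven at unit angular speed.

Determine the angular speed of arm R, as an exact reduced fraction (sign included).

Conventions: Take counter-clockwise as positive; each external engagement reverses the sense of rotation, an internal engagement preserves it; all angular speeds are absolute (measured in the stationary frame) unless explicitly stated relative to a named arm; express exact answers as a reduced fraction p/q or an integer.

31/110

topology: planetary set — G1 31T / G2 24T / G3 79T, arm = carrier (Willis)
ring teeth: 31 + 2·24 = 79
31(ω_sun−ω_arm) = −79(ω_ring−ω_arm),  ω_ring = 0, ω_sun = 1
31(1−ω_arm) = −79(0−ω_arm)  ⇒  110·ω_arm = 31  ⇒  ω_arm = 31/110
exact speed ratio = 31/110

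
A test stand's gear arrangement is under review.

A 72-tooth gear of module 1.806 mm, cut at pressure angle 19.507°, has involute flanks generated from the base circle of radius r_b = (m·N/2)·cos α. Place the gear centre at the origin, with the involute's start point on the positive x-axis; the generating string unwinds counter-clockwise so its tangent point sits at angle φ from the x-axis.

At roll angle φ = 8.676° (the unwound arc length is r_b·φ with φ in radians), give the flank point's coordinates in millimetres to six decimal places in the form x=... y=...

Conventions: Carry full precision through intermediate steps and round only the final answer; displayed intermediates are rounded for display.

topology: single-mesh involute geometry — m = 1.806, N = 72
pitch radius r_p = m·N/2 = 1.806·72/2 = 65.016000
base radius r_b = r_p·cos α = 65.016000·cos 19.507° = 61.284127
roll angle φ = 8.676° = 0.15142477 rad
x = r_b·(cos φ + φ·sin φ) = 61.982711
y = r_b·(sin φ − φ·cos φ) = 0.070765

x=61.982711 y=0.070765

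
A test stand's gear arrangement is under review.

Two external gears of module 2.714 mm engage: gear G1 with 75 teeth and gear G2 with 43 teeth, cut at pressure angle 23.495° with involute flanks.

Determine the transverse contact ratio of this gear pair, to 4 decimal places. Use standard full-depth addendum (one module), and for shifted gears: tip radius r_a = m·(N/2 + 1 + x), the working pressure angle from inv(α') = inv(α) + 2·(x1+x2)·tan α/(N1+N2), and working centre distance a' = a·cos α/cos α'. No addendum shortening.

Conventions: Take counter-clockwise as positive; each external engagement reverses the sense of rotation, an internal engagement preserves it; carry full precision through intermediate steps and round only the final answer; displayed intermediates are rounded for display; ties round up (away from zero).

topology: single-mesh involute geometry — m = 2.714, 75T/43T pair
base radii: r_b1 = 93.337330, r_b2 = 53.513403
tip radii: r_a1 = 104.489000, r_a2 = 61.065000
no profile shift: α' = α, a' = a
action lengths: √(r_a1²−r_b1²) = 46.969074, √(r_a2²−r_b2²) = 29.415131
base pitch p_b = π·m·cos α = 7.819410
CR = (46.969074 + 29.415131 − 160.126000·sin 23.49500°)/7.819410 = 1.604587
contact ratio ≈ 1.6046

1.6046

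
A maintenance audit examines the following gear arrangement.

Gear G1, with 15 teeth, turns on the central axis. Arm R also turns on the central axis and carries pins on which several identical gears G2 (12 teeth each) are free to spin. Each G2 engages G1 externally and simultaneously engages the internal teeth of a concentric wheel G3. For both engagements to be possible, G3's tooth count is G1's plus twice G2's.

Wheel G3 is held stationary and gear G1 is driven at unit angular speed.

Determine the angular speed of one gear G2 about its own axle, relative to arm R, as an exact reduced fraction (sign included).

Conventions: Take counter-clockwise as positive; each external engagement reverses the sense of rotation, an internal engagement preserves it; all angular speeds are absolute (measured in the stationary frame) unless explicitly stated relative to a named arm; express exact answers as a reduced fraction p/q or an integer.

-65/72

recognized (axles ride arm R): planetary set, 15/12/39 teeth
ring teeth: 15 + 2·12 = 39
15(ω_sun−ω_arm) = −39(ω_ring−ω_arm),  ω_ring = 0, ω_sun = 1
15(1−ω_arm) = −39(0−ω_arm)  ⇒  54·ω_arm = 15  ⇒  ω_arm = 5/18
sun–planet mesh: 15·(1−5/18) = −12·(ω_p−ω_arm)  ⇒  ω_p−ω_arm = -65/72
exact speed ratio = -65/72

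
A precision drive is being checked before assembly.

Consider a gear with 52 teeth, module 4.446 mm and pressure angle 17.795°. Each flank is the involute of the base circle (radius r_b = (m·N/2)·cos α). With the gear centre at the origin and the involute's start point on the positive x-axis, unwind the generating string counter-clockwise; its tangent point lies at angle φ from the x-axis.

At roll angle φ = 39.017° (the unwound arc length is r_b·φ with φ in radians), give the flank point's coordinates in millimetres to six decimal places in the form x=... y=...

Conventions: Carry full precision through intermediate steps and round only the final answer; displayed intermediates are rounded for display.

x=132.702341 y=11.057291

recognized (one wheel, involute flank): single-mesh tooth geometry, m = 4.446, N = 52
pitch radius r_p = m·N/2 = 4.446·52/2 = 115.596000
base radius r_b = r_p·cos α = 115.596000·cos 17.795° = 110.065433
roll angle φ = 39.017° = 0.68097511 rad
x = r_b·(cos φ + φ·sin φ) = 132.702341
y = r_b·(sin φ − φ·cos φ) = 11.057291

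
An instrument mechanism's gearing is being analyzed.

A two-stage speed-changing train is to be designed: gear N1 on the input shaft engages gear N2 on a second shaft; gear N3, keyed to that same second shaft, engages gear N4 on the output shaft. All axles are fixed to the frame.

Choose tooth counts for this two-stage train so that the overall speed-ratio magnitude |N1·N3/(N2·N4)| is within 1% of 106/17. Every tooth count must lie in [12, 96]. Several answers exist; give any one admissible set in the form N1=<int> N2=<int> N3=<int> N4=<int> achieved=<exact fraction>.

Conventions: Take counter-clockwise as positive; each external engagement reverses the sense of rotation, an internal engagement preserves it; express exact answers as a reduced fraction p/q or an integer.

N1=24 N2=12 N3=53 N4=17 achieved=106/17

class = fixed-axis compound train [2-stage, 106/17 wanted]
target = 106/17 in lowest terms: an exact hit needs N1·N3 = k·106 and N2·N4 = k·17 for one integer k, every count in [12, 96]; additionally prefer no 1:1 stage (N1 ≠ N2, N3 ≠ N4)
k = 1…11: no 1:1-free in-range split of k·106 and k·17 into factor pairs; take k = 12
k = 12: N1·N3 = 1272 = 24·53, N2·N4 = 204 = 12·17
achieved = 24·53/(12·17) = 106/17; |achieved − target| = 0 ≤ 53/850 ✓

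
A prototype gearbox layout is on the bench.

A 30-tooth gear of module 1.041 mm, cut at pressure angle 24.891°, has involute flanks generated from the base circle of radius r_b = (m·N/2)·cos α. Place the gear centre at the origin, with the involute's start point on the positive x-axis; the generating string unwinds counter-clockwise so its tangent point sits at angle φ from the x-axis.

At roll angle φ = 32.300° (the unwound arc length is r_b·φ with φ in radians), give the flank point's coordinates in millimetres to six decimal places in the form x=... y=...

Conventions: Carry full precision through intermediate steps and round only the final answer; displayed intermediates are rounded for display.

class = single-mesh tooth geometry [base-circle involute, m = 1.041, 30T]
pitch radius r_p = m·N/2 = 1.041·30/2 = 15.615000
base radius r_b = r_p·cos α = 15.615000·cos 24.891° = 14.164525
roll angle φ = 32.300° = 0.56374135 rad
x = r_b·(cos φ + φ·sin φ) = 16.239604
y = r_b·(sin φ − φ·cos φ) = 0.819323

x=16.239604 y=0.819323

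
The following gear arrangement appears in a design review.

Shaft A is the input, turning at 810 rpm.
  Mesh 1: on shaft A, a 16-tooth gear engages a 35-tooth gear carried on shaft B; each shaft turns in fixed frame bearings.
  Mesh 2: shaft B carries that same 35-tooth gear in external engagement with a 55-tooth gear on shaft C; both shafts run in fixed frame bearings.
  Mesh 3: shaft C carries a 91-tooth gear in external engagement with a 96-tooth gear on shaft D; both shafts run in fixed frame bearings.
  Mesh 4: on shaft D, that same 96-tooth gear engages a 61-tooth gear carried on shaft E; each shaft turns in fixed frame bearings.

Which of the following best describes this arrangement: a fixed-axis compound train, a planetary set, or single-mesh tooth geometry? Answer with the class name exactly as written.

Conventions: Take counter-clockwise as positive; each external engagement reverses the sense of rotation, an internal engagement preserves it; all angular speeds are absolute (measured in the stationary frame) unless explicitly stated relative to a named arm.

4-mesh fixed-axis compound train (all bearings frame-fixed)
classification: fixed-axis compound train

fixed-axis compound train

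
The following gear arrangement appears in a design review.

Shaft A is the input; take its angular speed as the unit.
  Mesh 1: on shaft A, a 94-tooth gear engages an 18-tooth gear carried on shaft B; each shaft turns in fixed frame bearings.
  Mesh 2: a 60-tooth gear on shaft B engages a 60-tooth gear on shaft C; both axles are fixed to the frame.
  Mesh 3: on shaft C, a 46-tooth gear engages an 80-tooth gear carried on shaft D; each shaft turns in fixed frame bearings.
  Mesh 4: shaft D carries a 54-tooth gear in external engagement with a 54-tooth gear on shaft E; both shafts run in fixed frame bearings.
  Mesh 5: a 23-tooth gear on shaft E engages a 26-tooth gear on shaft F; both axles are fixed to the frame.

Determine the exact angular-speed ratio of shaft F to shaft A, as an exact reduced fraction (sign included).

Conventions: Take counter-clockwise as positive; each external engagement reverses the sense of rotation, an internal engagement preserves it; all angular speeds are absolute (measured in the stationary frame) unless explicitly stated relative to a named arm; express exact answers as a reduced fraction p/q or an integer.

class = fixed-axis compound train [5 meshes; 5 ratios multiply, 5 sense flips]
mesh 1 [94T→18T]: running ratio 47/9, sense −
mesh 2 [60T→60T]: running ratio 47/9, sense +
mesh 3 [46T→80T]: running ratio 1081/360, sense −
mesh 4 [54T→54T]: running ratio 1081/360, sense +
mesh 5 [23T→26T]: running ratio 24863/9360, sense −
ω_out/ω_in = -24863/9360

-24863/9360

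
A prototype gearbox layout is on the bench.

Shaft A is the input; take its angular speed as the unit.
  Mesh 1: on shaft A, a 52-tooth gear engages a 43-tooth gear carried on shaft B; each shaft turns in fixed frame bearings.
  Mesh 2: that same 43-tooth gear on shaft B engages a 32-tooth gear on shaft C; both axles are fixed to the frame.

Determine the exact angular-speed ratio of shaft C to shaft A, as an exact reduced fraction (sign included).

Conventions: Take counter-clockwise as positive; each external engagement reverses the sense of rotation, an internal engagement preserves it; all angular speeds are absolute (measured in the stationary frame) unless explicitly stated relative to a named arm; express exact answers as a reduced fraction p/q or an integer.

13/8

class = fixed-axis compound train [2 meshes; 2 ratios multiply, 2 sense flips]
mesh 1 [52T→43T]: running ratio 52/43, sense −
mesh 2 [43T→32T]: running ratio 13/8, sense +
ω_out/ω_in = 13/8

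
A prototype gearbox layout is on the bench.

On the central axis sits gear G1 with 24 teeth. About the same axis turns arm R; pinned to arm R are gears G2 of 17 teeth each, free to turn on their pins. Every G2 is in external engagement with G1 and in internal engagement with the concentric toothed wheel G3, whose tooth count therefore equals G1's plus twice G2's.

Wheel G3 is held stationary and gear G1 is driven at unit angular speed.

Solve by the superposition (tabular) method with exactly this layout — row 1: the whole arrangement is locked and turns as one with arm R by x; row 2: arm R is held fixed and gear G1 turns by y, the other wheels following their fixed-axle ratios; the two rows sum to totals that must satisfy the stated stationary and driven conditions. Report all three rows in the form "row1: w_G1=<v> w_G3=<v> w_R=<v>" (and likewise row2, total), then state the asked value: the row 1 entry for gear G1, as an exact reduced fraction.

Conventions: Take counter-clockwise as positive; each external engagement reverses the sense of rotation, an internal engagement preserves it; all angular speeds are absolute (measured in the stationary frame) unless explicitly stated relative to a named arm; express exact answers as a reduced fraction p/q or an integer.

row1: w_G1=12/41 w_G3=12/41 w_R=12/41
row2: w_G1=29/41 w_G3=-12/41 w_R=0
total: w_G1=1 w_G3=0 w_R=12/41
asked value: 12/41

recognized (axles ride arm R): planetary set, 24/17/58 teeth
superposition row 1 [locked train]: every member turns x
row 2 (arm held, sun turns y): ω_ring = −(24/58)·y, ω_arm = 0
boundary: total ω_ring = x − (24/58)·y = 0 and total ω_sun = x + y = 1  ⇒  y = 29/41, x = 12/41
row 2 ring = −(24/58)·29/41 = -12/41
totals (row 1 + row 2): sun 12/41 + 29/41 = 1, ring 12/41 + (-12/41) = 0, arm 12/41 + 0 = 12/41
asked cell (row1, sun) = 12/41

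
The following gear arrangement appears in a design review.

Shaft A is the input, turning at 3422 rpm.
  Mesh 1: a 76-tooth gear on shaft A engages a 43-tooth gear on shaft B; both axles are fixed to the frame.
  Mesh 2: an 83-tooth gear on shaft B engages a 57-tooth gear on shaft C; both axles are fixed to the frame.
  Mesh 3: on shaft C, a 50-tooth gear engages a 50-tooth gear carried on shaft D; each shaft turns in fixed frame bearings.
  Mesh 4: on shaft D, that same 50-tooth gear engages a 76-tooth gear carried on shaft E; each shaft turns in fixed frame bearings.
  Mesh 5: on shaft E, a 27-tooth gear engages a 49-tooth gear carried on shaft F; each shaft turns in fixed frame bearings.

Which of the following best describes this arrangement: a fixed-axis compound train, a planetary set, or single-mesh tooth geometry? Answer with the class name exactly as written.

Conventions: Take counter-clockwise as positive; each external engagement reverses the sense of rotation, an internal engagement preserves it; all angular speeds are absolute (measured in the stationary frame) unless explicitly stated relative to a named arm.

fixed-axis compound train

class = fixed-axis compound train [5 meshes; 5 ratios multiply, 5 sense flips]
classification: fixed-axis compound train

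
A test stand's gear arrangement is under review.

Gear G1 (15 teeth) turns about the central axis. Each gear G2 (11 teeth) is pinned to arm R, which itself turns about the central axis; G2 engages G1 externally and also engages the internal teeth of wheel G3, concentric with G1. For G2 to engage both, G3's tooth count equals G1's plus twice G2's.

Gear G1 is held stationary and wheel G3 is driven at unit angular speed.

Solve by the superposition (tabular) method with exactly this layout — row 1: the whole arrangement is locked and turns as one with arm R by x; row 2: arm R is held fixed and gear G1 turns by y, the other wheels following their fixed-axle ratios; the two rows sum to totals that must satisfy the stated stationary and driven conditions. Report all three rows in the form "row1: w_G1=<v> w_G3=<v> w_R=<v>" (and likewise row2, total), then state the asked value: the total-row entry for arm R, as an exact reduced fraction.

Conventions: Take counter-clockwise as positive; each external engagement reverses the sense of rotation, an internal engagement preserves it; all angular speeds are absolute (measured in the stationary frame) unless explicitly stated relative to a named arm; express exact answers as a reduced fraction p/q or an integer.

planetary set (15T centre, 11T on arm, 37T internal) — Willis relation
row 1: whole set turns with the arm by x
row 2: sun turns y, ring = −(15/37)·y, arm 0
boundary: total ω_sun = x + y = 0 and total ω_ring = x − (15/37)·y = 1  ⇒  y = -37/52, x = 37/52
row 2 ring = −(15/37)·(-37/52) = 15/52
totals (row 1 + row 2): sun 37/52 + (-37/52) = 0, ring 37/52 + 15/52 = 1, arm 37/52 + 0 = 37/52
asked cell (total, arm) = 37/52

row1: w_G1=37/52 w_G3=37/52 w_R=37/52
row2: w_G1=-37/52 w_G3=15/52 w_R=0
total: w_G1=0 w_G3=1 w_R=37/52
asked value: 37/52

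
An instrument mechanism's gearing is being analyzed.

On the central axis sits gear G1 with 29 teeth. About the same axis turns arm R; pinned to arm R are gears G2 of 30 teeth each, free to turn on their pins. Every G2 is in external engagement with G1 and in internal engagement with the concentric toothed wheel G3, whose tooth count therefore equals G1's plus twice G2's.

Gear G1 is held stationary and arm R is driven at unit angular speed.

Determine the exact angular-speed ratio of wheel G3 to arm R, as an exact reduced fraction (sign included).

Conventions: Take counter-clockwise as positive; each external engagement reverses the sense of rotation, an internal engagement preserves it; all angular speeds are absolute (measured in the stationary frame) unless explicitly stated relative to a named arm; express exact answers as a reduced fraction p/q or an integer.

recognized (axles ride arm R): planetary set, 29/30/89 teeth
ring teeth: 29 + 2·30 = 89
29(ω_sun−ω_arm) = −89(ω_ring−ω_arm),  ω_sun = 0, ω_arm = 1
ω_ring = 1 − (29/89)(0−1) = 118/89
ω_out/ω_in = 118/89

118/89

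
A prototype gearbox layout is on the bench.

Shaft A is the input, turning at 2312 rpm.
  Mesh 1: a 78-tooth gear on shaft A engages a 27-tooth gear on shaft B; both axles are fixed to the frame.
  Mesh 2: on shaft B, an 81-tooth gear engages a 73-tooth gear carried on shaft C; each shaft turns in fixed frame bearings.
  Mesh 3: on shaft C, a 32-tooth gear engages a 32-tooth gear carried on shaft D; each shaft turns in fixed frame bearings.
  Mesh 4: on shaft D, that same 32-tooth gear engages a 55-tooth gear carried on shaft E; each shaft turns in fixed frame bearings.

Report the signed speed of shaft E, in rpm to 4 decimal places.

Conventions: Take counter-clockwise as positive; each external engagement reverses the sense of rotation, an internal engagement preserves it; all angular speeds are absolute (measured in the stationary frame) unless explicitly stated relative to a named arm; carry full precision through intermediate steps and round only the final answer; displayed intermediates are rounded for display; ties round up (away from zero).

+4311.8944 rpm

recognized (5 fixed axles, 4 meshes): fixed-axis compound train
mesh 1 [78T→27T]: ω = 2312.0000×78/27 = 6679.1111 rpm, sense flips to −
mesh 2 [81T→73T]: ω = 6679.1111×81/73 = 7411.0685 rpm, sense flips to +
mesh 3 [32T→32T]: ω = 7411.0685×32/32 = 7411.0685 rpm, sense flips to −
mesh 4 [32T→55T]: ω = 7411.0685×32/55 = 4311.8944 rpm, sense flips to +
signed output speed = +4311.8944 rpm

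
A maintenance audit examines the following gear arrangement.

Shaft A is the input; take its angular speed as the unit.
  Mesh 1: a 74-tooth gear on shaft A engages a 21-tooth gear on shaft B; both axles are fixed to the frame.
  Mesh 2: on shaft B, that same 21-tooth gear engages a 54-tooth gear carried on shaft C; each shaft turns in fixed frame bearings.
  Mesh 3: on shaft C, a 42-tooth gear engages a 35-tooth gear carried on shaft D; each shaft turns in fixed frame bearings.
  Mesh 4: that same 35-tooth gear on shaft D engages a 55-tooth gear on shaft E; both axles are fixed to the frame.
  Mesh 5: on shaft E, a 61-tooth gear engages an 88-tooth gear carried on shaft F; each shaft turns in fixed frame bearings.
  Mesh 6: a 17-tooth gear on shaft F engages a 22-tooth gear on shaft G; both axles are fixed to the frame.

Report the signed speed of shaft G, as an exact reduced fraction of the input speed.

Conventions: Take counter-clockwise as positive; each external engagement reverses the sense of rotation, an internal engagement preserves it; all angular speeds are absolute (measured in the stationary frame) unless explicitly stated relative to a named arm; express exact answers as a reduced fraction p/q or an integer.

6-mesh fixed-axis compound train (all bearings frame-fixed)
mesh 1 [74T→21T]: |ω|/ω_in = 1×74/21 = 74/21, sense flips to −
mesh 2 [21T→54T]: |ω|/ω_in = (74/21)×21/54 = 37/27, sense flips to +
mesh 3 [42T→35T]: |ω|/ω_in = (37/27)×42/35 = 74/45, sense flips to −
mesh 4 [35T→55T]: |ω|/ω_in = (74/45)×35/55 = 518/495, sense flips to +
mesh 5 [61T→88T]: |ω|/ω_in = (518/495)×61/88 = 15799/21780, sense flips to −
mesh 6 [17T→22T]: |ω|/ω_in = (15799/21780)×17/22 = 268583/479160, sense flips to +
signed output speed (× input speed) = 268583/479160

268583/479160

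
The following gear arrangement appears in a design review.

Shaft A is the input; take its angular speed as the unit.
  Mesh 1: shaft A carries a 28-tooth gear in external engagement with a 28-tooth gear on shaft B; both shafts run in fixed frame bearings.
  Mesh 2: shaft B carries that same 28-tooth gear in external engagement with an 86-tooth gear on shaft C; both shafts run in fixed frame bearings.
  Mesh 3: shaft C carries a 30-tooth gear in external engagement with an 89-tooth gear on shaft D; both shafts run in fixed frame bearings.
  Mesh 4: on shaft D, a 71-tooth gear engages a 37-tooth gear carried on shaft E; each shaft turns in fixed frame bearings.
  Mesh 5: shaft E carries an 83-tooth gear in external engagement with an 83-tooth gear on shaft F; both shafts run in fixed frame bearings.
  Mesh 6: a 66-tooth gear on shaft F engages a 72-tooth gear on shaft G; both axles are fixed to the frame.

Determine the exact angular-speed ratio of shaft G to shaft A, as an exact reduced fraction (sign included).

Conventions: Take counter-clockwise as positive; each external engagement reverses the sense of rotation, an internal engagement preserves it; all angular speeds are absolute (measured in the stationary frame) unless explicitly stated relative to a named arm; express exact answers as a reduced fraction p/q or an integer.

27335/141599

class = fixed-axis compound train [6 meshes; 6 ratios multiply, 6 sense flips]
mesh 1 [28T→28T]: running ratio 1, sense −
mesh 2 [28T→86T]: running ratio 14/43, sense +
mesh 3 [30T→89T]: running ratio 420/3827, sense −
mesh 4 [71T→37T]: running ratio 29820/141599, sense +
mesh 5 [83T→83T]: running ratio 29820/141599, sense −
mesh 6 [66T→72T]: running ratio 27335/141599, sense +
ω_out/ω_in = 27335/141599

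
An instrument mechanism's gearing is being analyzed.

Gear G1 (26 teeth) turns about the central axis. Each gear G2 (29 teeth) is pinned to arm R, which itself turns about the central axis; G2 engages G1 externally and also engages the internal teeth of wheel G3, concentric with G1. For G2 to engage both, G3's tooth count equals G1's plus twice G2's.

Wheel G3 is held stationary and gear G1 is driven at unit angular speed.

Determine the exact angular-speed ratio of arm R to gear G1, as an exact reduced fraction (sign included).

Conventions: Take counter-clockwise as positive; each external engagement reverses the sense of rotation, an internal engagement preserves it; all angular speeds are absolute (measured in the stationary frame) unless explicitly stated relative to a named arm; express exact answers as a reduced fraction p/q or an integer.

planetary set (26T centre, 29T on arm, 84T internal) — Willis relation
ring teeth: 26 + 2·29 = 84
26(ω_sun−ω_arm) = −84(ω_ring−ω_arm),  ω_ring = 0, ω_sun = 1
26(1−ω_arm) = −84(0−ω_arm)  ⇒  110·ω_arm = 26  ⇒  ω_arm = 13/55
ω_out/ω_in = 13/55

13/55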